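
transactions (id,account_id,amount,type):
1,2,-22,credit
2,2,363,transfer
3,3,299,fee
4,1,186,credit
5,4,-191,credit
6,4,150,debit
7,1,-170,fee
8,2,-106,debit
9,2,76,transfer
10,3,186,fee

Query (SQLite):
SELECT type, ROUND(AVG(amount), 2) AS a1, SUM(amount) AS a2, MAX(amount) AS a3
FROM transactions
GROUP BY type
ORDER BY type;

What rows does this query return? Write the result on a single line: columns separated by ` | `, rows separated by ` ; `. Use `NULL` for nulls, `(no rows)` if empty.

Group transactions by type.
Per group compute: ROUND(AVG(amount), 2), SUM(amount), MAX(amount).
  credit: ids {1, 4, 5} → ROUND(AVG(amount), 2)=-9, SUM(amount)=-27, MAX(amount)=186
  debit: ids {6, 8} → ROUND(AVG(amount), 2)=22, SUM(amount)=44, MAX(amount)=150
  fee: ids {3, 7, 10} → ROUND(AVG(amount), 2)=105, SUM(amount)=315, MAX(amount)=299
  transfer: ids {2, 9} → ROUND(AVG(amount), 2)=219.5, SUM(amount)=439, MAX(amount)=363

credit | -9 | -27 | 186 ; debit | 22 | 44 | 150 ; fee | 105 | 315 | 299 ; transfer | 219.5 | 439 | 363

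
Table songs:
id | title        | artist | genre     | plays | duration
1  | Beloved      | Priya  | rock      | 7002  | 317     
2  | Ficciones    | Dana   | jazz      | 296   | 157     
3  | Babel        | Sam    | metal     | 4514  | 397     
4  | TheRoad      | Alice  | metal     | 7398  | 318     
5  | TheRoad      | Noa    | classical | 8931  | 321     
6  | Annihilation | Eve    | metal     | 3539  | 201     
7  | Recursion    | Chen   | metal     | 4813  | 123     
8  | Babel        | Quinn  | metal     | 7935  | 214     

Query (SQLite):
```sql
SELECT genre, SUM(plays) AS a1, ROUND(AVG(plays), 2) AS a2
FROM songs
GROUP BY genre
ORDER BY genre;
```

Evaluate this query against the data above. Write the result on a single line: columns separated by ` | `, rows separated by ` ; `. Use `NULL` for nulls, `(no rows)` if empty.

classical | 8931 | 8931 ; jazz | 296 | 296 ; metal | 28199 | 5639.8 ; rock | 7002 | 7002

Group songs by genre.
Per group compute: SUM(plays), ROUND(AVG(plays), 2).
  classical: ids {5} → SUM(plays)=8931, ROUND(AVG(plays), 2)=8931
  jazz: ids {2} → SUM(plays)=296, ROUND(AVG(plays), 2)=296
  metal: ids {3, 4, 6, 7, 8} → SUM(plays)=28199, ROUND(AVG(plays), 2)=5639.8
  rock: ids {1} → SUM(plays)=7002, ROUND(AVG(plays), 2)=7002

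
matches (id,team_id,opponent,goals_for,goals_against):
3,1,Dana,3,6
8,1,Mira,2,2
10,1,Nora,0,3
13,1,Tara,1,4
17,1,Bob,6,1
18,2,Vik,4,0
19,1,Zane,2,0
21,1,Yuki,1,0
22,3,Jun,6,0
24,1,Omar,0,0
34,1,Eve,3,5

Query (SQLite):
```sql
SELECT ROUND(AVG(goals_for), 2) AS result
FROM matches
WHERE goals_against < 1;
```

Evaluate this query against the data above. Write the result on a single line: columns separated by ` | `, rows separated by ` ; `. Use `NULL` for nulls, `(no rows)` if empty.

Rows where goals_against < 1 → goals_for values: [4, 2, 1, 6, 0].
AVG = 13 / 5 (rounded to 2 dp).

2.6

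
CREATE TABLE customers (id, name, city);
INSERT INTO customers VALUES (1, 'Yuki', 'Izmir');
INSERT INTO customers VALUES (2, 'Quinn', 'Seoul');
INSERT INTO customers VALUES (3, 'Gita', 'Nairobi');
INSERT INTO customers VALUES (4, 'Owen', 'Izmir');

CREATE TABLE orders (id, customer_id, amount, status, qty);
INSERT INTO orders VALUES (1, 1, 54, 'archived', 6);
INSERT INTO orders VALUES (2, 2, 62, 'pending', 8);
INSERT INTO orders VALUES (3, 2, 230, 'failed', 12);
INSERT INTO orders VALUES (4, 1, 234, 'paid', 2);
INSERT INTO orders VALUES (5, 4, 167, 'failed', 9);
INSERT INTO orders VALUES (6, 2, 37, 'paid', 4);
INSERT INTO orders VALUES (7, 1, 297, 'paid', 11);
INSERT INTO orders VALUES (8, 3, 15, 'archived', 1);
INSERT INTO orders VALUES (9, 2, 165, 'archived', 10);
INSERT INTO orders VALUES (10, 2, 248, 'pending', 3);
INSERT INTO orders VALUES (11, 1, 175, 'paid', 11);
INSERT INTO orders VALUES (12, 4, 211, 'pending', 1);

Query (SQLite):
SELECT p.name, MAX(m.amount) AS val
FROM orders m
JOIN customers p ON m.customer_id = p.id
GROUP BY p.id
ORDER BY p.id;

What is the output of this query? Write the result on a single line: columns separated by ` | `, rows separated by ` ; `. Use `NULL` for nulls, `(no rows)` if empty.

Yuki | 297 ; Quinn | 248 ; Gita | 15 ; Owen | 211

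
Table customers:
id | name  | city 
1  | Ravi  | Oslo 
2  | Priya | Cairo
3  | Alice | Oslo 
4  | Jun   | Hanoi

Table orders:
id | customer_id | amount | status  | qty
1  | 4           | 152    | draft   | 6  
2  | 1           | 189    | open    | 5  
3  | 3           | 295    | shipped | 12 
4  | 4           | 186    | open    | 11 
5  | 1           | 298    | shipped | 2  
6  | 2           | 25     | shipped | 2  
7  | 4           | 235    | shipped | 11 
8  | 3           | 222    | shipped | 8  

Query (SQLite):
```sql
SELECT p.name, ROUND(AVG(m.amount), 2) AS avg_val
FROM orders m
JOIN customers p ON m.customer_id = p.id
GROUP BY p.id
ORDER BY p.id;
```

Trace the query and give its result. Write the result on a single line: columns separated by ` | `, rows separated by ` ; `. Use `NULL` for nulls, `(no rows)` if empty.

Ravi | 243.5 ; Priya | 25 ; Alice | 258.5 ; Jun | 191

Join each orders row to its customers via customer_id.
Group joined rows by customers.id; compute ROUND(AVG(m.amount), 2) per group.
  1: ids {2, 5} → ROUND(AVG(m.amount), 2)=243.5
  2: ids {6} → ROUND(AVG(m.amount), 2)=25
  3: ids {3, 8} → ROUND(AVG(m.amount), 2)=258.5
  4: ids {1, 4, 7} → ROUND(AVG(m.amount), 2)=191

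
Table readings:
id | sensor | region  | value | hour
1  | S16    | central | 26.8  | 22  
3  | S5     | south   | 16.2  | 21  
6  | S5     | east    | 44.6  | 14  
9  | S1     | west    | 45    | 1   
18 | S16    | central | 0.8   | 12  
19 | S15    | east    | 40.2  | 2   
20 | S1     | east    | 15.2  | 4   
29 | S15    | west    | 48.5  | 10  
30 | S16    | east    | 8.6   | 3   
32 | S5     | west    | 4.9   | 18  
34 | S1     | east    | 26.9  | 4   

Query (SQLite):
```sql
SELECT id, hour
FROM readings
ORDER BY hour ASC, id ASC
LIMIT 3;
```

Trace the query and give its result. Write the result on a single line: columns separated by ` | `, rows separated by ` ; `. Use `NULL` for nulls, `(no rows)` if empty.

Sort by hour asc, tiebreak id asc: (1, id=9), (2, id=19), (3, id=30), (4, id=20), (4, id=34), (10, id=29) …. Take first 3.

9 | 1 ; 19 | 2 ; 30 | 3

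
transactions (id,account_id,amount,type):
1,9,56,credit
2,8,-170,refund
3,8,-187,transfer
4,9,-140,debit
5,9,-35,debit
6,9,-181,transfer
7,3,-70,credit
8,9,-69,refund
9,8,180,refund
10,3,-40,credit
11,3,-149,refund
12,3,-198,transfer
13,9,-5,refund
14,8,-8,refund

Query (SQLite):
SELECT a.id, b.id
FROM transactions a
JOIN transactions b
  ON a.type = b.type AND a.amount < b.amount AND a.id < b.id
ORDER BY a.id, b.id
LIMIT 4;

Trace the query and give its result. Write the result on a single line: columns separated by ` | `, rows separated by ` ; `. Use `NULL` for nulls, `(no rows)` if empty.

Pairs (a,b) with same type, a.amount < b.amount, a.id < b.id.
type groups: credit:{1,7,10} debit:{4,5} refund:{2,8,9,11,13,14} transfer:{3,6,12}
Ordered by (a.id, b.id); first 4.

2 | 8 ; 2 | 9 ; 2 | 11 ; 2 | 13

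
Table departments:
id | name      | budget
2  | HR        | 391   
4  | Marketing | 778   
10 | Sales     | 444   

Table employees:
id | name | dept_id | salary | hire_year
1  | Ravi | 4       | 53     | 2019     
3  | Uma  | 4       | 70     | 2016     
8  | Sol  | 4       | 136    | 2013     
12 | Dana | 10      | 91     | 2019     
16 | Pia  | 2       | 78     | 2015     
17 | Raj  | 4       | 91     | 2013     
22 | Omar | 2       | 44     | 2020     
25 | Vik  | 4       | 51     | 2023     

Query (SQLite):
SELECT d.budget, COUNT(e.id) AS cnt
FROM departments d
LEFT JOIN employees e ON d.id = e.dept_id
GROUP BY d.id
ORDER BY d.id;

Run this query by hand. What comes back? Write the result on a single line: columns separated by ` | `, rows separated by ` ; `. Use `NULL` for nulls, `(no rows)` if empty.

LEFT JOIN keeps every departments row; unmatched ones get NULL for employees columns.
Group by departments.id and compute COUNT(e.id). COUNT(col) of an all-NULL group is 0.
  2: ids {16, 22} → COUNT(e.id)=2
  4: ids {1, 3, 8, 17, 25} → COUNT(e.id)=5
  10: ids {12} → COUNT(e.id)=1

391 | 2 ; 778 | 5 ; 444 | 1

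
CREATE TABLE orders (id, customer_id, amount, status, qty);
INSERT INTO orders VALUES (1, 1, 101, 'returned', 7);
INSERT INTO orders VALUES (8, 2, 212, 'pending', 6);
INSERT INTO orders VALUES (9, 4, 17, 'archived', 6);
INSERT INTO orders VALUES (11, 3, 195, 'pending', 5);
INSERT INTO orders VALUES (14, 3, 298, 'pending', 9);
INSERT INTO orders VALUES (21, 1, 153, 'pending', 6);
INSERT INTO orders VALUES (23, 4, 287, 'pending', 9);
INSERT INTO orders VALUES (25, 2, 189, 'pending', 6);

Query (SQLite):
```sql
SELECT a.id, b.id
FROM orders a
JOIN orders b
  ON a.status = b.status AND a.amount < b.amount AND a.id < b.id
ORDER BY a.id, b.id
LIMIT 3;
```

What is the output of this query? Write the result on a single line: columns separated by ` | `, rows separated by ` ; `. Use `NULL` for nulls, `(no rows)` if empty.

8 | 14 ; 8 | 23 ; 11 | 14

Pairs (a,b) with same status, a.amount < b.amount, a.id < b.id.
status groups: archived:{9} pending:{8,11,14,21,23,25} returned:{1}
Ordered by (a.id, b.id); first 3.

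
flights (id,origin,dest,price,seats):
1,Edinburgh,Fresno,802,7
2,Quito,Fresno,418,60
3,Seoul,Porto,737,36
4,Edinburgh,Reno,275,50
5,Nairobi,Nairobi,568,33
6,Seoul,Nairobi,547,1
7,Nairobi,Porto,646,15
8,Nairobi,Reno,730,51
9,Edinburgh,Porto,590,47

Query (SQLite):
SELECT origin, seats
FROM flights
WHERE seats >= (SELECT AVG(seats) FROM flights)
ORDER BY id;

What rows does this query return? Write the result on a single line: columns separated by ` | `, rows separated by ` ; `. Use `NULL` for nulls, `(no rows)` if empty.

Quito | 60 ; Seoul | 36 ; Edinburgh | 50 ; Nairobi | 51 ; Edinburgh | 47

Scalar subquery: AVG(seats) over all flights rows = 33.333333 (≈; comparison uses full precision).
Keep rows where seats >= that value.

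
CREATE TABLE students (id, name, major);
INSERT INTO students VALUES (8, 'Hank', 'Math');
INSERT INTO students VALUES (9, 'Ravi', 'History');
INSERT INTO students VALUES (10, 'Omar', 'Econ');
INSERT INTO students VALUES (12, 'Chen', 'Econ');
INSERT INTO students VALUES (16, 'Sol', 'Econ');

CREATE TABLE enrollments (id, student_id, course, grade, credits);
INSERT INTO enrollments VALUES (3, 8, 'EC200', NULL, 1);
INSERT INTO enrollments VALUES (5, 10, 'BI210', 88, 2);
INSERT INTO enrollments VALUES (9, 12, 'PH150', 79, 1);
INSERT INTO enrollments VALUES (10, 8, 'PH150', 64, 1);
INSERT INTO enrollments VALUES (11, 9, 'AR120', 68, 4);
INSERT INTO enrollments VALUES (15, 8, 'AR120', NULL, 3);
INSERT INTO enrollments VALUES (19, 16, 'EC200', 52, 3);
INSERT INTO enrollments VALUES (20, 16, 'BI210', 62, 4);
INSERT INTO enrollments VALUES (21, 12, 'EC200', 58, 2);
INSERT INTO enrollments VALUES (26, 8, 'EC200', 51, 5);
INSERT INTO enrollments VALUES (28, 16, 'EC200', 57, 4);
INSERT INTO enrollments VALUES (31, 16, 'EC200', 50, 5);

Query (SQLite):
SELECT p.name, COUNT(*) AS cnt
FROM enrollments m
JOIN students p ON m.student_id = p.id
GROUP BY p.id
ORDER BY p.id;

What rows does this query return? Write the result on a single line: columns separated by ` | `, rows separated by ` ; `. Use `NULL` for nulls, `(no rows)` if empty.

Join each enrollments row to its students via student_id.
Group joined rows by students.id; compute COUNT(*) per group.
  8: ids {3, 10, 15, 26} → COUNT(*)=4
  9: ids {11} → COUNT(*)=1
  10: ids {5} → COUNT(*)=1
  12: ids {9, 21} → COUNT(*)=2
  16: ids {19, 20, 28, 31} → COUNT(*)=4

Hank | 4 ; Ravi | 1 ; Omar | 1 ; Chen | 2 ; Sol | 4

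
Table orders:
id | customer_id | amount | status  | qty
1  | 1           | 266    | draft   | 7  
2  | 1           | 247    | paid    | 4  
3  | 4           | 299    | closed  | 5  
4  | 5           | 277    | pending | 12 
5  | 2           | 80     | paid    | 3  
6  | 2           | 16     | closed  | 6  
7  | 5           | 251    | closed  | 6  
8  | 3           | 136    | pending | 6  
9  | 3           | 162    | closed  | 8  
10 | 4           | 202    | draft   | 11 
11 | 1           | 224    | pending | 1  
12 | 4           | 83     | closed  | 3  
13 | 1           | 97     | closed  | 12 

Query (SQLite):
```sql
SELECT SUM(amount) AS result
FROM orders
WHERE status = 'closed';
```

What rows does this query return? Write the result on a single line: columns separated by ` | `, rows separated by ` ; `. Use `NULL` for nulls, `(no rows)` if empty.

908

Rows where status='closed' → amount values: [299, 16, 251, 162, 83, 97].
SUM of non-NULL values = 908.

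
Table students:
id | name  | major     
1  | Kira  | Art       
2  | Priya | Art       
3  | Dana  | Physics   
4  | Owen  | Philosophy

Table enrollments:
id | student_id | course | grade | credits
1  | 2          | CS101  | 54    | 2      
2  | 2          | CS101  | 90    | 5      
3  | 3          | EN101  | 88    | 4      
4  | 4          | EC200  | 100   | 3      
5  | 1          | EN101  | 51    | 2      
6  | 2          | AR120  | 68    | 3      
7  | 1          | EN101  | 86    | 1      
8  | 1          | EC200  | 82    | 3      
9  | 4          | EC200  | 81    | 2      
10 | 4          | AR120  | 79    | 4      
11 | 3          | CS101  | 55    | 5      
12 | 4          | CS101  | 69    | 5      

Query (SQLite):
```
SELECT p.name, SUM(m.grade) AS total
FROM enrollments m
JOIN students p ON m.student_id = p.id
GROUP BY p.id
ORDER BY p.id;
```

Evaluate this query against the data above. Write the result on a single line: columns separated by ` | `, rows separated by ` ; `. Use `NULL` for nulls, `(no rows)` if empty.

Kira | 219 ; Priya | 212 ; Dana | 143 ; Owen | 329

Join each enrollments row to its students via student_id.
Group joined rows by students.id; compute SUM(m.grade) per group.
  1: ids {5, 7, 8} → SUM(m.grade)=219
  2: ids {1, 2, 6} → SUM(m.grade)=212
  3: ids {3, 11} → SUM(m.grade)=143
  4: ids {4, 9, 10, 12} → SUM(m.grade)=329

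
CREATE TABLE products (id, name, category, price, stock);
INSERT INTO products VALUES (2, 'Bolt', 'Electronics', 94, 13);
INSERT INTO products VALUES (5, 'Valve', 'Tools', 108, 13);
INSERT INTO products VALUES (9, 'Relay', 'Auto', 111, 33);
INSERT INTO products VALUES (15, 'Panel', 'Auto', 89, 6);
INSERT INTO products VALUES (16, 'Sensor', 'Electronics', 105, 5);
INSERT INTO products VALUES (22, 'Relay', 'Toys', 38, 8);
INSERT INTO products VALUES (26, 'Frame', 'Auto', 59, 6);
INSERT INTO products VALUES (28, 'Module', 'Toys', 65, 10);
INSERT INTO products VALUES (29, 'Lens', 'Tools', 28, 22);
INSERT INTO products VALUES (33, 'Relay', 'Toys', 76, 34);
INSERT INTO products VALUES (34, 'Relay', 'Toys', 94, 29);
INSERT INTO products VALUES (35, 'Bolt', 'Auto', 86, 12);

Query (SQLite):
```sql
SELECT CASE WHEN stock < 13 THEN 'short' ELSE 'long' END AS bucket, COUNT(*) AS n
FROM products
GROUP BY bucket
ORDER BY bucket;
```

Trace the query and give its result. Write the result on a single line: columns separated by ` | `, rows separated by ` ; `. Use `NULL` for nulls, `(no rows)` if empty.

Bucket rows by stock < 13 → 'short' else 'long'; count each bucket.

long | 6 ; short | 6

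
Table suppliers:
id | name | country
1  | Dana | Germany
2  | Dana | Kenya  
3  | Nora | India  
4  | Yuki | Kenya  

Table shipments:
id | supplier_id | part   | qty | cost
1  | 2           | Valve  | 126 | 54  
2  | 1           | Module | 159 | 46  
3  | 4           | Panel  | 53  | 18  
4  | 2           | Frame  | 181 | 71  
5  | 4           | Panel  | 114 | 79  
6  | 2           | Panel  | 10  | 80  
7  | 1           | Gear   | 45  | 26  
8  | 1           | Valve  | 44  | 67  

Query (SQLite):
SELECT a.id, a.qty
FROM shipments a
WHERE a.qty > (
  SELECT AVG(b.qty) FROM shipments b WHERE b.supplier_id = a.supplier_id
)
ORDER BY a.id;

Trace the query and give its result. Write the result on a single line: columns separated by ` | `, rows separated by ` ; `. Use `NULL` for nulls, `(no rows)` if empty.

1 | 126 ; 2 | 159 ; 4 | 181 ; 5 | 114

For each shipments row a, compute AVG(qty) over rows sharing a.supplier_id.
Keep row a if a.qty > that per-group AVG.
  supplier_id=1: AVG(qty) = 82.666667
  supplier_id=2: AVG(qty) = 105.666667
  supplier_id=4: AVG(qty) = 83.5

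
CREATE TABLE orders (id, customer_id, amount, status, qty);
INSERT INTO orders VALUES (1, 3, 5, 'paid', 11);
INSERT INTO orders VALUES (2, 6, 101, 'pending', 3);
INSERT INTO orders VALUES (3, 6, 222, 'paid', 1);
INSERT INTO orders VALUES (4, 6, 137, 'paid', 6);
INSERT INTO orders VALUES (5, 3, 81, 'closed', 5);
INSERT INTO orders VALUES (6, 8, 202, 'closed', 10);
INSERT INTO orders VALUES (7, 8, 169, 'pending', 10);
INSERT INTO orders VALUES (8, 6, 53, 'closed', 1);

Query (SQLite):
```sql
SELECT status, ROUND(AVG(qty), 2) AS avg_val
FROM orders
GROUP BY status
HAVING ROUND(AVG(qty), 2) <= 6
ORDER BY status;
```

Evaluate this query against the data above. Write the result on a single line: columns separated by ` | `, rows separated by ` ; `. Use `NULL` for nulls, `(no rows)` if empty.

closed | 5.33 ; paid | 6

Partition orders by status; compute ROUND(AVG(qty), 2) within each group.
HAVING: keep groups where ROUND(AVG(qty), 2) <= 6.
  closed: ids {5, 6, 8} → ROUND(AVG(qty), 2)=5.33
  paid: ids {1, 3, 4} → ROUND(AVG(qty), 2)=6
  pending: ids {2, 7} → ROUND(AVG(qty), 2)=6.5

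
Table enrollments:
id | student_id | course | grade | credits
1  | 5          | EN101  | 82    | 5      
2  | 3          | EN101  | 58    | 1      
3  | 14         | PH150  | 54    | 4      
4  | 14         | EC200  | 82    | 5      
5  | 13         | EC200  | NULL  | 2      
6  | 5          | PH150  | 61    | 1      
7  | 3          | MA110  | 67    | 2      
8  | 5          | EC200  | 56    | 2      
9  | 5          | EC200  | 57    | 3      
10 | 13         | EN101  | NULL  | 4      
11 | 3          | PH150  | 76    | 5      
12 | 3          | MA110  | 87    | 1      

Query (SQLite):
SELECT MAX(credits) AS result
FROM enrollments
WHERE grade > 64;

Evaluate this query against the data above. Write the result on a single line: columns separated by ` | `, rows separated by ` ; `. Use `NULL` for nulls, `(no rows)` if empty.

5

Rows where grade > 64 → credits values: [5, 5, 2, 5, 1].
MAX of non-NULL values = 5.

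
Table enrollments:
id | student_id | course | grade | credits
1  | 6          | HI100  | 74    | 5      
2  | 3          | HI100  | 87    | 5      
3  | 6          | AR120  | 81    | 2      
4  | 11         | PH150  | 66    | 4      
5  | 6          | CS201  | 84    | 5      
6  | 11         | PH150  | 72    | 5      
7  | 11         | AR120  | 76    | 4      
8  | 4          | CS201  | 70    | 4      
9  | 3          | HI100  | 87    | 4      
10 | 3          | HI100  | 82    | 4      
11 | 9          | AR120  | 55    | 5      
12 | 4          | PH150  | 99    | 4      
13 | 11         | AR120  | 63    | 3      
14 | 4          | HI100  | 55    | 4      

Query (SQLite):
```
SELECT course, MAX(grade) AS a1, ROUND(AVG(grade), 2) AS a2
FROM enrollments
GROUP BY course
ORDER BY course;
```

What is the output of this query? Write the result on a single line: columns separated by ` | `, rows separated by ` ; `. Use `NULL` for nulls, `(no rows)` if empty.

AR120 | 81 | 68.75 ; CS201 | 84 | 77 ; HI100 | 87 | 77 ; PH150 | 99 | 79

Group enrollments by course.
Per group compute: MAX(grade), ROUND(AVG(grade), 2).
  AR120: ids {3, 7, 11, 13} → MAX(grade)=81, ROUND(AVG(grade), 2)=68.75
  CS201: ids {5, 8} → MAX(grade)=84, ROUND(AVG(grade), 2)=77
  HI100: ids {1, 2, 9, 10, 14} → MAX(grade)=87, ROUND(AVG(grade), 2)=77
  PH150: ids {4, 6, 12} → MAX(grade)=99, ROUND(AVG(grade), 2)=79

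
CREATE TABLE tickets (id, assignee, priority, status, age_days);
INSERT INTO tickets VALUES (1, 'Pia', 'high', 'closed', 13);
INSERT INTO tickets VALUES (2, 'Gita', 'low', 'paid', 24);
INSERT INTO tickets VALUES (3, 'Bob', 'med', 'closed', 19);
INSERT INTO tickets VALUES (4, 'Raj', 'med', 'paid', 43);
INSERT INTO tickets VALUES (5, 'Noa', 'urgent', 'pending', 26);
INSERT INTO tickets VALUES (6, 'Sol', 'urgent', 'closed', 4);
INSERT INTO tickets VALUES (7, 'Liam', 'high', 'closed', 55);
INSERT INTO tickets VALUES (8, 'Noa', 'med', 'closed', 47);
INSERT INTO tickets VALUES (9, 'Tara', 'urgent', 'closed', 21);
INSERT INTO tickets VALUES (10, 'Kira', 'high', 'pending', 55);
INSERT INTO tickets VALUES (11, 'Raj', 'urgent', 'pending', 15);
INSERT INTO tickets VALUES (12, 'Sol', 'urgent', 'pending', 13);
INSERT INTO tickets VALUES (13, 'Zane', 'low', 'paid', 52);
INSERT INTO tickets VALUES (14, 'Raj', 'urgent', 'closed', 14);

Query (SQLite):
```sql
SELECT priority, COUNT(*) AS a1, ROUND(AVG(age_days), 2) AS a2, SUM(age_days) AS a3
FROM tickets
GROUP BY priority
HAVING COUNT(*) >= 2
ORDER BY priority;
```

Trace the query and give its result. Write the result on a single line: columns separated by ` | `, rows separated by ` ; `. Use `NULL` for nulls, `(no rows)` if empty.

high | 3 | 41 | 123 ; low | 2 | 38 | 76 ; med | 3 | 36.33 | 109 ; urgent | 6 | 15.5 | 93

Group tickets by priority.
Per group compute: COUNT(*), ROUND(AVG(age_days), 2), SUM(age_days).
HAVING: drop groups with fewer than 2 rows.
  high: ids {1, 7, 10} → COUNT(*)=3, ROUND(AVG(age_days), 2)=41, SUM(age_days)=123
  low: ids {2, 13} → COUNT(*)=2, ROUND(AVG(age_days), 2)=38, SUM(age_days)=76
  med: ids {3, 4, 8} → COUNT(*)=3, ROUND(AVG(age_days), 2)=36.33, SUM(age_days)=109
  urgent: ids {5, 6, 9, 11, 12, 14} → COUNT(*)=6, ROUND(AVG(age_days), 2)=15.5, SUM(age_days)=93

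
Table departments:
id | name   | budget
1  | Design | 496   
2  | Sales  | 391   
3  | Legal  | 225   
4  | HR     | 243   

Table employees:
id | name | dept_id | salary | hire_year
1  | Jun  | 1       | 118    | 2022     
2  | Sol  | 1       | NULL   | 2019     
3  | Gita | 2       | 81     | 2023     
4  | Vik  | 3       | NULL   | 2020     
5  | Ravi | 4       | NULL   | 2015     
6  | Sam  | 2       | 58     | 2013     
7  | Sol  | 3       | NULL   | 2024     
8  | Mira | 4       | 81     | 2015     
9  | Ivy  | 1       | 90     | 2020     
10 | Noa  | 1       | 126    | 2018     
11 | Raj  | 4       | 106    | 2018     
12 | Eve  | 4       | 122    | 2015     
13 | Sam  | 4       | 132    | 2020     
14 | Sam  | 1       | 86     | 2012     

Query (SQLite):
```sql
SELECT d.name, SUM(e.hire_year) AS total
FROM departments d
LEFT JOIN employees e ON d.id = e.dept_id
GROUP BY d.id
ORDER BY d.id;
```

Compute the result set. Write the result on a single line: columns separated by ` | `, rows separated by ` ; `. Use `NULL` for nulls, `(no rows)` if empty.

Design | 10091 ; Sales | 4036 ; Legal | 4044 ; HR | 10083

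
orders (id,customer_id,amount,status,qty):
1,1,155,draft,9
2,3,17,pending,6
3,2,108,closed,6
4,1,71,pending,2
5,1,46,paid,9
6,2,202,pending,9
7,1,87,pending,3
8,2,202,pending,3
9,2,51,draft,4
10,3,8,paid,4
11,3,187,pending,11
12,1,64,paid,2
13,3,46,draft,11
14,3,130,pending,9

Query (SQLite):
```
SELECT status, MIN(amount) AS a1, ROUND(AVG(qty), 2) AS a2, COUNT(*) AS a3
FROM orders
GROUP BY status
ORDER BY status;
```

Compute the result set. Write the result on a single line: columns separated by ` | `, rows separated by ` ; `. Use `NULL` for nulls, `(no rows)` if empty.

closed | 108 | 6 | 1 ; draft | 46 | 8 | 3 ; paid | 8 | 5 | 3 ; pending | 17 | 6.14 | 7

Group orders by status.
Per group compute: MIN(amount), ROUND(AVG(qty), 2), COUNT(*).
  closed: ids {3} → MIN(amount)=108, ROUND(AVG(qty), 2)=6, COUNT(*)=1
  draft: ids {1, 9, 13} → MIN(amount)=46, ROUND(AVG(qty), 2)=8, COUNT(*)=3
  paid: ids {5, 10, 12} → MIN(amount)=8, ROUND(AVG(qty), 2)=5, COUNT(*)=3
  pending: ids {2, 4, 6, 7, 8, 11, 14} → MIN(amount)=17, ROUND(AVG(qty), 2)=6.14, COUNT(*)=7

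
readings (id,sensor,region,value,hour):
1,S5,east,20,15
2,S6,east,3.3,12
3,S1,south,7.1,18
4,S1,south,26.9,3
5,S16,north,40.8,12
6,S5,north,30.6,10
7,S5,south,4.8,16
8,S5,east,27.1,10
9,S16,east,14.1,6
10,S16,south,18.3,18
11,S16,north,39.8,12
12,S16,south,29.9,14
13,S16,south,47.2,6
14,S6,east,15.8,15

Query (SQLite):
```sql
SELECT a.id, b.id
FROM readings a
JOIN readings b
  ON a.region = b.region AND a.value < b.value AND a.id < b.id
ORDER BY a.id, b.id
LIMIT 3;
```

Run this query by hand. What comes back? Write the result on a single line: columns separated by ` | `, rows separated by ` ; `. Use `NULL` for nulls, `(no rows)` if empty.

Pairs (a,b) with same region, a.value < b.value, a.id < b.id.
region groups: east:{1,2,8,9,14} north:{5,6,11} south:{3,4,7,10,12,13}
Ordered by (a.id, b.id); first 3.

1 | 8 ; 2 | 8 ; 2 | 9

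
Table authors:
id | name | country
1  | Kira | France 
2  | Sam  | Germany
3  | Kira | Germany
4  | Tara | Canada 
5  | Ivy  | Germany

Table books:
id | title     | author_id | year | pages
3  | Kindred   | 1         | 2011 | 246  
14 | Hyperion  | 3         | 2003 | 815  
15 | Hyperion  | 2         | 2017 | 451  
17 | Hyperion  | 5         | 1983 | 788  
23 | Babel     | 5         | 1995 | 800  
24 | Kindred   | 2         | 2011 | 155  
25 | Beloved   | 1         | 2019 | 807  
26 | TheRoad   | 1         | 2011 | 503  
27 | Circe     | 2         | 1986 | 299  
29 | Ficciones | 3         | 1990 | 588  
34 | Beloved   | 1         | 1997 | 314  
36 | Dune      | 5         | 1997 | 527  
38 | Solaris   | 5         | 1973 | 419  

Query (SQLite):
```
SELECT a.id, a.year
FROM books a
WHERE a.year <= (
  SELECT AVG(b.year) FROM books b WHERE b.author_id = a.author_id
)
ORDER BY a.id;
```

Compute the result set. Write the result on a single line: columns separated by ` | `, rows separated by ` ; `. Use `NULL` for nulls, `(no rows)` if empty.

For each books row a, compute AVG(year) over rows sharing a.author_id.
Keep row a if a.year <= that per-group AVG.
  author_id=1: AVG(year) = 2009.5
  author_id=2: AVG(year) = 2004.666667
  author_id=3: AVG(year) = 1996.5
  author_id=5: AVG(year) = 1987.0

17 | 1983 ; 27 | 1986 ; 29 | 1990 ; 34 | 1997 ; 38 | 1973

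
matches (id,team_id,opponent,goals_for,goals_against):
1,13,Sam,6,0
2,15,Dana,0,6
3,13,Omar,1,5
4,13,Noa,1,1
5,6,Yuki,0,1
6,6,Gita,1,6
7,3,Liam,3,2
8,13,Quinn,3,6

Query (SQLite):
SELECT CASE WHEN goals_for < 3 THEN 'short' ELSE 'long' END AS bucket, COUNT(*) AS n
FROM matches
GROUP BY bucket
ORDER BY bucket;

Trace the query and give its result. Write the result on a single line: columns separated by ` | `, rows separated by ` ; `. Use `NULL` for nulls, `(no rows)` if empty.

Bucket rows by goals_for < 3 → 'short' else 'long'; count each bucket.

long | 3 ; short | 5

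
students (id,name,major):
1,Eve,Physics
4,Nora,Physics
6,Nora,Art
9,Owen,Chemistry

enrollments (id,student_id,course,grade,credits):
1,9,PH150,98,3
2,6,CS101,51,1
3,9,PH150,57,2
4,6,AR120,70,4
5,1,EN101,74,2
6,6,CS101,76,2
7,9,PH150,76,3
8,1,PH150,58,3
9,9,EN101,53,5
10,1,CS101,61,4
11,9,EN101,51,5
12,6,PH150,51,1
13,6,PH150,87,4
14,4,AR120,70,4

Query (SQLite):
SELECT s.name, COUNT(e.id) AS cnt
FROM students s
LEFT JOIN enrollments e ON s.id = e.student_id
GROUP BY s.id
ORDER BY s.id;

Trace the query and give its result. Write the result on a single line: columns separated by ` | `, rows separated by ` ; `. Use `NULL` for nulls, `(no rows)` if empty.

LEFT JOIN keeps every students row; unmatched ones get NULL for enrollments columns.
Group by students.id and compute COUNT(e.id). COUNT(col) of an all-NULL group is 0.
  1: ids {5, 8, 10} → COUNT(e.id)=3
  4: ids {14} → COUNT(e.id)=1
  6: ids {2, 4, 6, 12, 13} → COUNT(e.id)=5
  9: ids {1, 3, 7, 9, 11} → COUNT(e.id)=5

Eve | 3 ; Nora | 1 ; Nora | 5 ; Owen | 5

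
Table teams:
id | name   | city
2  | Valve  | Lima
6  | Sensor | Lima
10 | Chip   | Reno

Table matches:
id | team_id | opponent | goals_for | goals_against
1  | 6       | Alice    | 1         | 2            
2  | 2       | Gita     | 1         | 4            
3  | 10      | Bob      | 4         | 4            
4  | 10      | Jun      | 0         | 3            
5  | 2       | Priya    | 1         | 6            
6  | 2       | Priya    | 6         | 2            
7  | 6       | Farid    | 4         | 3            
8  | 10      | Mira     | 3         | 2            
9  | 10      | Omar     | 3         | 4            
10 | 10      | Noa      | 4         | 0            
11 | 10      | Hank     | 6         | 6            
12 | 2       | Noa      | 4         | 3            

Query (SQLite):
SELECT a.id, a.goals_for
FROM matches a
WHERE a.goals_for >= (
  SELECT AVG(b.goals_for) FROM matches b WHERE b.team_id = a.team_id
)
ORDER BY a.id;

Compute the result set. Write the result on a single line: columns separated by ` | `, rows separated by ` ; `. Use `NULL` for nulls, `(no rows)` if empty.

For each matches row a, compute AVG(goals_for) over rows sharing a.team_id.
Keep row a if a.goals_for >= that per-group AVG.
  team_id=2: AVG(goals_for) = 3.0
  team_id=6: AVG(goals_for) = 2.5
  team_id=10: AVG(goals_for) = 3.333333

3 | 4 ; 6 | 6 ; 7 | 4 ; 10 | 4 ; 11 | 6 ; 12 | 4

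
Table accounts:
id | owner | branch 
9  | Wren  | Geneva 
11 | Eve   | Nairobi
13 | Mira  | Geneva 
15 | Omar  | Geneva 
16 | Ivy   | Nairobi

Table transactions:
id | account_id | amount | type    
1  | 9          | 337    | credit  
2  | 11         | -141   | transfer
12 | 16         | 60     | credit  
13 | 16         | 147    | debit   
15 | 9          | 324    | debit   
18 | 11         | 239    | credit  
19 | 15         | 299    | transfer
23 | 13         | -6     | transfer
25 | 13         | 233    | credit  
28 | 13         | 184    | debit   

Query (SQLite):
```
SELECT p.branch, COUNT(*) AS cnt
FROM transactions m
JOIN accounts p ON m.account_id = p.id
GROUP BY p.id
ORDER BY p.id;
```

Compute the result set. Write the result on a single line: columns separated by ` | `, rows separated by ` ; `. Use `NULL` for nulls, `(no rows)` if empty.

Join each transactions row to its accounts via account_id.
Group joined rows by accounts.id; compute COUNT(*) per group.
  9: ids {1, 15} → COUNT(*)=2
  11: ids {2, 18} → COUNT(*)=2
  13: ids {23, 25, 28} → COUNT(*)=3
  15: ids {19} → COUNT(*)=1
  16: ids {12, 13} → COUNT(*)=2

Geneva | 2 ; Nairobi | 2 ; Geneva | 3 ; Geneva | 1 ; Nairobi | 2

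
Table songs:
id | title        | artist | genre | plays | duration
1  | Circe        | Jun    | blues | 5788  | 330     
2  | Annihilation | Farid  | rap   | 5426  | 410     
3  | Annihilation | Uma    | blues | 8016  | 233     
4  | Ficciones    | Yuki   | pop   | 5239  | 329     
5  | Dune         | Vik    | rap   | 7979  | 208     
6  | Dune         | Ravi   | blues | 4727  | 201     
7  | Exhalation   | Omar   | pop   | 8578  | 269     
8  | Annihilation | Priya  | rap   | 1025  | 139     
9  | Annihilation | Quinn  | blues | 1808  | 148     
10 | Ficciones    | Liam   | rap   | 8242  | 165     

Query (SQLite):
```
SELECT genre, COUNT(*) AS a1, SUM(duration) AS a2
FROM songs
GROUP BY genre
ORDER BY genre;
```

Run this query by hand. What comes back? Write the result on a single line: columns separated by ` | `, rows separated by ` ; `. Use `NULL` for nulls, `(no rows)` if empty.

blues | 4 | 912 ; pop | 2 | 598 ; rap | 4 | 922

Group songs by genre.
Per group compute: COUNT(*), SUM(duration).
  blues: ids {1, 3, 6, 9} → COUNT(*)=4, SUM(duration)=912
  pop: ids {4, 7} → COUNT(*)=2, SUM(duration)=598
  rap: ids {2, 5, 8, 10} → COUNT(*)=4, SUM(duration)=922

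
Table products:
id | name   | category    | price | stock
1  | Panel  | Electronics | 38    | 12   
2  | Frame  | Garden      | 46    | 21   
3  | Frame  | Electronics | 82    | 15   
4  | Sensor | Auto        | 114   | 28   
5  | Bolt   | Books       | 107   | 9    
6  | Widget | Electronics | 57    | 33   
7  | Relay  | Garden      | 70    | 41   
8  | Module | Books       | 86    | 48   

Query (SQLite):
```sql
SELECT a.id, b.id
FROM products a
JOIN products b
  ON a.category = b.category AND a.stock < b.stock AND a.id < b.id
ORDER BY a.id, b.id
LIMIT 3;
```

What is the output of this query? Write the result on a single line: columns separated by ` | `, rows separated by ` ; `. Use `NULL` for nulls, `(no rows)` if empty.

1 | 3 ; 1 | 6 ; 2 | 7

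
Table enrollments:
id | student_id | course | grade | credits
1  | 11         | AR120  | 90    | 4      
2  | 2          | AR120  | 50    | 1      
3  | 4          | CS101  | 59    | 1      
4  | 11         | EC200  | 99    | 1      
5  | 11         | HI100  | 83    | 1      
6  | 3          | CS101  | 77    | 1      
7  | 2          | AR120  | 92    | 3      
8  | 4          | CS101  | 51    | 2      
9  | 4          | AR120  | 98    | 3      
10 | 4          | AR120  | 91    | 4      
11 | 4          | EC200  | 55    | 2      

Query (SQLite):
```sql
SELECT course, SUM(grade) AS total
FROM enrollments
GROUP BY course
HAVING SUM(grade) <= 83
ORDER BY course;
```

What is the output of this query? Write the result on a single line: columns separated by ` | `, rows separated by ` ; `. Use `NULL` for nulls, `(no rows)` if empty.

Partition enrollments by course; compute SUM(grade) within each group.
HAVING: keep groups where SUM(grade) <= 83.
  AR120: ids {1, 2, 7, 9, 10} → SUM(grade)=421
  CS101: ids {3, 6, 8} → SUM(grade)=187
  EC200: ids {4, 11} → SUM(grade)=154
  HI100: ids {5} → SUM(grade)=83

HI100 | 83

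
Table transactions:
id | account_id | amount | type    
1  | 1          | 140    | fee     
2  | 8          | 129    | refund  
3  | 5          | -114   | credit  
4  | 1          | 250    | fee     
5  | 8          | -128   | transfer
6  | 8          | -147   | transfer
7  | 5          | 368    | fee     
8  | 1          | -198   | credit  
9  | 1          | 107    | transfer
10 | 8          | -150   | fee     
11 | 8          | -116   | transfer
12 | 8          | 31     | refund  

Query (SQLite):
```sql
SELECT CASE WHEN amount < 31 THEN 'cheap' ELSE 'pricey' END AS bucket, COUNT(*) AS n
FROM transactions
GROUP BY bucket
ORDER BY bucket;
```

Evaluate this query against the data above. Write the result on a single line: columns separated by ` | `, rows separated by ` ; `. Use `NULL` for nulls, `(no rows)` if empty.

Bucket rows by amount < 31 → 'cheap' else 'pricey'; count each bucket.

cheap | 6 ; pricey | 6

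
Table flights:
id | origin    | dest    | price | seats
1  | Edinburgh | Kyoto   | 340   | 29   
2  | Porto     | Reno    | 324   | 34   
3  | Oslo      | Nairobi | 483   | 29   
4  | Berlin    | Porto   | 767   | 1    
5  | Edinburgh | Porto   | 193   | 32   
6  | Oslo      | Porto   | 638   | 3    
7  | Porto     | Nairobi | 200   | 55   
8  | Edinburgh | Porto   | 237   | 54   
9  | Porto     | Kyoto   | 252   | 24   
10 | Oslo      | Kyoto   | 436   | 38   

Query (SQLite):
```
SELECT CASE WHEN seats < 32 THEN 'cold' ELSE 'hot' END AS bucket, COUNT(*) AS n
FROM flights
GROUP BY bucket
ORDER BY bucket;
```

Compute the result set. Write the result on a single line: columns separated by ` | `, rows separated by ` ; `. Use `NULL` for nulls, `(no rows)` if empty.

cold | 5 ; hot | 5

Bucket rows by seats < 32 → 'cold' else 'hot'; count each bucket.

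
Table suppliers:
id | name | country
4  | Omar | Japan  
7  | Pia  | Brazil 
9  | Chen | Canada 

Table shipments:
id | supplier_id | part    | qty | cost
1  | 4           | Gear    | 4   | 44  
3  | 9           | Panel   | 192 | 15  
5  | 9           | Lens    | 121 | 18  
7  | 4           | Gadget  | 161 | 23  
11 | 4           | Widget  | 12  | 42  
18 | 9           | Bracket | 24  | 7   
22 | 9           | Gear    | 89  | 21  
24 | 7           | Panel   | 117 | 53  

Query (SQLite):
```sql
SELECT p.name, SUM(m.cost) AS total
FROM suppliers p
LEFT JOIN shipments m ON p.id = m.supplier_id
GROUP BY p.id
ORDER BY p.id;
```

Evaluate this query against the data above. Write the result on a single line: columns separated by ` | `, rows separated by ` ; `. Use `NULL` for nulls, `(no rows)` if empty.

LEFT JOIN keeps every suppliers row; unmatched ones get NULL for shipments columns.
Group by suppliers.id and compute SUM(m.cost). SUM over an all-NULL group is NULL.
  4: ids {1, 7, 11} → SUM(m.cost)=109
  7: ids {24} → SUM(m.cost)=53
  9: ids {3, 5, 18, 22} → SUM(m.cost)=61

Omar | 109 ; Pia | 53 ; Chen | 61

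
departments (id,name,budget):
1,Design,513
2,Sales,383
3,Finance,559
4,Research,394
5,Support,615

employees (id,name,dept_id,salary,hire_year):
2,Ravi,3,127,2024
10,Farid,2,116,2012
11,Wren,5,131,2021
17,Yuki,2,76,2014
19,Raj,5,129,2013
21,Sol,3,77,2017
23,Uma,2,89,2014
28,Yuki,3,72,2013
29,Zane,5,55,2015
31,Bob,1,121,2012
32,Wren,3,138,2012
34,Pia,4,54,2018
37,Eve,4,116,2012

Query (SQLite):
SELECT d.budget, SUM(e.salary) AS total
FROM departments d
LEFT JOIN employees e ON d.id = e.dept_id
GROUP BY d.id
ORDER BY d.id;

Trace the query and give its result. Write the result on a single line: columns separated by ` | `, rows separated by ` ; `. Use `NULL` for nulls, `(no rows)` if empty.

513 | 121 ; 383 | 281 ; 559 | 414 ; 394 | 170 ; 615 | 315

LEFT JOIN keeps every departments row; unmatched ones get NULL for employees columns.
Group by departments.id and compute SUM(e.salary). SUM over an all-NULL group is NULL.
  1: ids {31} → SUM(e.salary)=121
  2: ids {10, 17, 23} → SUM(e.salary)=281
  3: ids {2, 21, 28, 32} → SUM(e.salary)=414
  4: ids {34, 37} → SUM(e.salary)=170
  5: ids {11, 19, 29} → SUM(e.salary)=315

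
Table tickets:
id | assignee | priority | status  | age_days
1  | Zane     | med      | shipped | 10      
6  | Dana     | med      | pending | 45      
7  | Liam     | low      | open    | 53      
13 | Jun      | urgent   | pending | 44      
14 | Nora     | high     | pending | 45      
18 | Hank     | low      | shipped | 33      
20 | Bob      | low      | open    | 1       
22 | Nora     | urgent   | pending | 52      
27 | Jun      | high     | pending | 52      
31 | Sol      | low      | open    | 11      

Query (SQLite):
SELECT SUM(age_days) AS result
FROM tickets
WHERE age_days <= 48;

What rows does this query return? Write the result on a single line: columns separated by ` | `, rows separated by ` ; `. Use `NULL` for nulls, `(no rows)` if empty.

Rows where age_days <= 48 → age_days values: [10, 45, 44, 45, 33, 1, 11].
SUM of non-NULL values = 189.

189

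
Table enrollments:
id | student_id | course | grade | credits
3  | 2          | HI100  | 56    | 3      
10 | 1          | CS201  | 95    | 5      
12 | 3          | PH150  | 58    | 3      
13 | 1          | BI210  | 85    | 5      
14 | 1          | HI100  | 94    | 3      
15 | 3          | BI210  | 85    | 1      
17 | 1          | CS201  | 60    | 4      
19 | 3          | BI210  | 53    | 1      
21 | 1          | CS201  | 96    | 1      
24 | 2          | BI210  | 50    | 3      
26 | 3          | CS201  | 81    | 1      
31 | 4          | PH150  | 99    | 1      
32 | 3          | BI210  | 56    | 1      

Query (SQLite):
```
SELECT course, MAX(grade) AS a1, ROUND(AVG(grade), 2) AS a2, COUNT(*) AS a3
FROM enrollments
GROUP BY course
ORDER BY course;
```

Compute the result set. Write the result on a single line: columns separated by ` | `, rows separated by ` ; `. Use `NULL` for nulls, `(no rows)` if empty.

BI210 | 85 | 65.8 | 5 ; CS201 | 96 | 83 | 4 ; HI100 | 94 | 75 | 2 ; PH150 | 99 | 78.5 | 2

Group enrollments by course.
Per group compute: MAX(grade), ROUND(AVG(grade), 2), COUNT(*).
  BI210: ids {13, 15, 19, 24, 32} → MAX(grade)=85, ROUND(AVG(grade), 2)=65.8, COUNT(*)=5
  CS201: ids {10, 17, 21, 26} → MAX(grade)=96, ROUND(AVG(grade), 2)=83, COUNT(*)=4
  HI100: ids {3, 14} → MAX(grade)=94, ROUND(AVG(grade), 2)=75, COUNT(*)=2
  PH150: ids {12, 31} → MAX(grade)=99, ROUND(AVG(grade), 2)=78.5, COUNT(*)=2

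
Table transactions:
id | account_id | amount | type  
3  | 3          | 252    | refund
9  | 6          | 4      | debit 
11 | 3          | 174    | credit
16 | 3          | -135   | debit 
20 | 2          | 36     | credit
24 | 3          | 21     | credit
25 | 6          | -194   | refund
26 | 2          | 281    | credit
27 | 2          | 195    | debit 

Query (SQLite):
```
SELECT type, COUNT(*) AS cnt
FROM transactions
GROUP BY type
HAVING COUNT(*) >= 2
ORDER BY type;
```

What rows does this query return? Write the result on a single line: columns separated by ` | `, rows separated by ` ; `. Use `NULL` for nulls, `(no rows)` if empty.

credit | 4 ; debit | 3 ; refund | 2

Partition transactions by type; compute COUNT(*) within each group.
HAVING: keep groups with count ≥ 2.
  credit: ids {11, 20, 24, 26} → COUNT(*)=4
  debit: ids {9, 16, 27} → COUNT(*)=3
  refund: ids {3, 25} → COUNT(*)=2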